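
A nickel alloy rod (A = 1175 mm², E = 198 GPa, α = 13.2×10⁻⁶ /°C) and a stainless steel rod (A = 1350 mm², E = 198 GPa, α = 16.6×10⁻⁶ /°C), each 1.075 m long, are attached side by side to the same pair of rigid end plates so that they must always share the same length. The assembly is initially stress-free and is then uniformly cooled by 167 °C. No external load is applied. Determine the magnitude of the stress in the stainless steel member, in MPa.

Equilibrium of a rigid end plate with no external load gives equal and opposite internal forces ±P in the two members. Since α_{stainless steel} > α_{nickel alloy}, cooling drives the stainless steel into tension and the nickel alloy into compression.
Equating the net (thermal + elastic) strains gives |α₁ − α₂|·ΔT = P·[1/(A₁E₁) + 1/(A₂E₂)].
|α₁ − α₂|·ΔT = 3.4×10⁻⁶ × 167 = 0.0005678.
1/(A₁E₁) + 1/(A₂E₂) = 1/(1175×198×10³) + 1/(1350×198×10³) = 8.039×10⁻⁹ N⁻¹.
P = 0.0005678 / 8.039×10⁻⁹ = 70630 N = 70.63 kN.
σ_{stainless steel} = P/A₂ = 70630/1350 = 52.32 MPa, tensile.

σ ≈ 52.3 MPa (tensile)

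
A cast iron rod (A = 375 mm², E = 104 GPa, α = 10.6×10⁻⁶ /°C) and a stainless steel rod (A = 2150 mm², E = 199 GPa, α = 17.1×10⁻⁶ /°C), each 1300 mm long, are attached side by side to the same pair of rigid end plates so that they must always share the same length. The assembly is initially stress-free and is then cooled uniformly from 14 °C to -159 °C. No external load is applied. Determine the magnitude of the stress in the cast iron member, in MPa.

The stainless steel has the larger α, so on cooling it would change length more than the cast iron if both were free. The rigid plates force a common final length, so the stainless steel is put into tension and the cast iron into compression, with equal and opposite forces P (no external load).
Compatibility of the two members (thermal + elastic change equal): (α₁ − α₂)ΔT = P·[1/(A₁E₁) + 1/(A₂E₂)].
|α₁ − α₂|·ΔT = 6.5×10⁻⁶ × 173 = 0.001125.
1/(A₁E₁) + 1/(A₂E₂) = 1/(375×104×10³) + 1/(2150×199×10³) = 2.798×10⁻⁸ N⁻¹.
So P = 0.001125 / 2.798×10⁻⁸ = 40.19 kN.
σ_{cast iron} = P/A₁ = 40190/375 = 107.2 MPa, compressive.

σ ≈ 107 MPa (compressive)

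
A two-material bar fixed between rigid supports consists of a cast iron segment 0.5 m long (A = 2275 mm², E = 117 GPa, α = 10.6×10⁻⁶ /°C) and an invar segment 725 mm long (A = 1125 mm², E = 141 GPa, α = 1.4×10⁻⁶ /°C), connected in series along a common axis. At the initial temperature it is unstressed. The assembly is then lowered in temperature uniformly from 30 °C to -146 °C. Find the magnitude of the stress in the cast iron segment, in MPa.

σ ≈ 75.8 MPa (tensile)

With the walls removed the bar would change length by δ_free = Σ αᵢΔT Lᵢ = 10.6×10⁻⁶×176×500 + 1.4×10⁻⁶×176×725 = 1.111 mm.
Since the ends are fixed, an axial force P builds up, equal in every segment, with P · Σ Lᵢ/(AᵢEᵢ) = δ_free.
The series flexibility is Σ Lᵢ/(AᵢEᵢ) = 500/(2275×117×10³) + 725/(1125×141×10³) = 6.449×10⁻⁶ mm/N.
Hence P = δ_free / Σ(L/AE) = 1.111/6.449×10⁻⁶ = 172.3 kN (tensile).
σ_{cast iron} = P / A = 172300 / 2275 = 75.76 MPa.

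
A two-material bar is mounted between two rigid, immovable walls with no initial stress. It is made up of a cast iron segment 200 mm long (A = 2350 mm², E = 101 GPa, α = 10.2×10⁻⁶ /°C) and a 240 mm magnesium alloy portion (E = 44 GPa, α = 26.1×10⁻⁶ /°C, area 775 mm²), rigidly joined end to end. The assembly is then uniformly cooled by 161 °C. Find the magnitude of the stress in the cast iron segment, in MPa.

σ ≈ 72.2 MPa (tensile)

Free thermal contraction of the whole bar: Σ αᵢΔT Lᵢ = 10.2×10⁻⁶×161×200 + 26.1×10⁻⁶×161×240 = 1.337 mm.
The walls prevent any net length change, so an axial force P (same in every segment) develops. Compatibility: P · Σ Lᵢ/(AᵢEᵢ) = δ_free.
The series flexibility is Σ Lᵢ/(AᵢEᵢ) = 200/(2350×101×10³) + 240/(775×44×10³) = 7.881×10⁻⁶ mm/N.
Hence P = δ_free / Σ(L/AE) = 1.337/7.881×10⁻⁶ = 169.6 kN (tensile).
σ_{cast iron} = P / A = 169600 / 2350 = 72.19 MPa.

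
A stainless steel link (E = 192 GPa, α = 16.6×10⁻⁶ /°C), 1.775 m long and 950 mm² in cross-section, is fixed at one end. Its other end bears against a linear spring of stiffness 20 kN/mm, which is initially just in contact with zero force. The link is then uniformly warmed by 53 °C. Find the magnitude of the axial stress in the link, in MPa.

The unrestrained thermal change is αΔT L = 16.6×10⁻⁶ × 53 × 1775 = 1.562 mm.
With a force P in the spring, the elastic change of the link is PL/(AE) and that of the spring is P/k; compatibility requires their sum to equal δ_free.
P [ L/(AE) + 1/k ] = δ_free → P [ 1775/(950×192×10³) + 1/(20×10³) ] = 1.562.
P = 1.562 / 5.973×10⁻⁵ = 26140 N.
σ = P/A = 26140/950 = 27.52 MPa.

σ ≈ 27.5 MPa (compressive)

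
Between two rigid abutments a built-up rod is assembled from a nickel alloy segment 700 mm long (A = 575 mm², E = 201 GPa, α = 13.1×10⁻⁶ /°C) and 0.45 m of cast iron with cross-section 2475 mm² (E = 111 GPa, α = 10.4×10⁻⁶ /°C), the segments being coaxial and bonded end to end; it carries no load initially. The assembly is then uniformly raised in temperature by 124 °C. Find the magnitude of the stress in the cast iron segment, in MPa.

If the supports were absent, the total length change would be Σ αᵢΔT Lᵢ = 13.1×10⁻⁶×124×700 + 10.4×10⁻⁶×124×450 = 1.717 mm.
The walls prevent any net length change, so an axial force P (same in every segment) develops. Compatibility: P · Σ Lᵢ/(AᵢEᵢ) = δ_free.
The series flexibility is Σ Lᵢ/(AᵢEᵢ) = 700/(575×201×10³) + 450/(2475×111×10³) = 7.695×10⁻⁶ mm/N.
So P = 1.717 / 7.695×10⁻⁶ = 223.2 kN, compressive.
σ_{cast iron} = P / A = 223200 / 2475 = 90.18 MPa.

σ ≈ 90.2 MPa (compressive)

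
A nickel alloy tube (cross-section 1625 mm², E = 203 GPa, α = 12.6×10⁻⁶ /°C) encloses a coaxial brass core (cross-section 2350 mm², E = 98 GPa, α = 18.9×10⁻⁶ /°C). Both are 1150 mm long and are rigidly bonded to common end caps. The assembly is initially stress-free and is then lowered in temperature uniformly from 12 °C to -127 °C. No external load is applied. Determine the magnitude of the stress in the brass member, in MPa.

σ ≈ 50.5 MPa (tensile)

Equilibrium of a rigid end plate with no external load gives equal and opposite internal forces ±P in the two members. Since α_{brass} > α_{nickel alloy}, cooling drives the brass into tension and the nickel alloy into compression.
Equating the net (thermal + elastic) strains gives |α₁ − α₂|·ΔT = P·[1/(A₁E₁) + 1/(A₂E₂)].
|α₁ − α₂|·ΔT = 6.3×10⁻⁶ × 139 = 0.0008757.
1/(A₁E₁) + 1/(A₂E₂) = 1/(1625×203×10³) + 1/(2350×98×10³) = 7.374×10⁻⁹ N⁻¹.
So P = 0.0008757 / 7.374×10⁻⁹ = 118.8 kN.
σ_{brass} = P/A₂ = 118800/2350 = 50.54 MPa, tensile.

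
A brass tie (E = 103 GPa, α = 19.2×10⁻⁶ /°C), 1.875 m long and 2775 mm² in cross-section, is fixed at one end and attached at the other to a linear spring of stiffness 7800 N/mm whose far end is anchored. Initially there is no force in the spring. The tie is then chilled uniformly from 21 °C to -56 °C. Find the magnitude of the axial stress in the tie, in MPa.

If the spring were absent the tie would shorten by αΔT L = 19.2×10⁻⁶ × 77 × 1875 = 2.772 mm.
Let P be the tensile force in the spring. The tie extends elastically by PL/(AE) and the spring stretches by P/k; together these equal δ_free.
P [ L/(AE) + 1/k ] = δ_free → P [ 1875/(2775×103×10³) + 1/(7800) ] = 2.772.
P = 2.772 / 0.0001348 = 20570 N.
σ = P/A = 20570/2775 = 7.412 MPa.

σ ≈ 7.41 MPa (tensile)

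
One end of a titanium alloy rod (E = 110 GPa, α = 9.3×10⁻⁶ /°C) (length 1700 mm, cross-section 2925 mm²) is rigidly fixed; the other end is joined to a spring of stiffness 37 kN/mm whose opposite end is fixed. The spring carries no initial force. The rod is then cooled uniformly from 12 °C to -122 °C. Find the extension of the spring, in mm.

If the spring were absent the rod would shorten by αΔT L = 9.3×10⁻⁶ × 134 × 1700 = 2.119 mm.
Let P be the tensile force in the spring. The rod extends elastically by PL/(AE) and the spring stretches by P/k; together these equal δ_free.
P [ L/(AE) + 1/k ] = δ_free → P [ 1700/(2925×110×10³) + 1/(37×10³) ] = 2.119.
P = 2.119 / 3.231×10⁻⁵ = 65570 N.
Spring extension = P/k = 65570/(37×10³) = 1.772 mm.

δ ≈ 1.77 mm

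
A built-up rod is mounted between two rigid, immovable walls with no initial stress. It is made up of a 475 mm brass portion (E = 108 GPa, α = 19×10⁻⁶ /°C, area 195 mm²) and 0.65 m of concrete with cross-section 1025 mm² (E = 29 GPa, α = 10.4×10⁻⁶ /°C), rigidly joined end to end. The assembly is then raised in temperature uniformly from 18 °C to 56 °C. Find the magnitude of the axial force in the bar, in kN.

If the supports were absent, the total length change would be Σ αᵢΔT Lᵢ = 19×10⁻⁶×38×475 + 10.4×10⁻⁶×38×650 = 0.5998 mm.
The rigid supports impose zero overall length change; the single axial force P common to all segments must satisfy P Σ Lᵢ/(AᵢEᵢ) = δ_free.
Σ Lᵢ/(AᵢEᵢ) = 475/(195×108×10³) + 650/(1025×29×10³) = 4.442×10⁻⁵ mm/N.
Hence P = δ_free / Σ(L/AE) = 0.5998/4.442×10⁻⁵ = 13.5 kN (compressive).

P ≈ 13.5 kN (compressive)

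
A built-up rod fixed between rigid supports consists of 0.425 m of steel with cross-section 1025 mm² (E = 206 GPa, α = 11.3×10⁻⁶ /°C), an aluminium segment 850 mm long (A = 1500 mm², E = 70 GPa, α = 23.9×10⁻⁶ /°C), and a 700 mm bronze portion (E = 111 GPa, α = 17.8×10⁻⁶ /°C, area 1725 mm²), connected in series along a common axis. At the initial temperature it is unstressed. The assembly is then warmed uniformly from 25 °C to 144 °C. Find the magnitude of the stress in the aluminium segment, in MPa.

If the supports were absent, the total length change would be Σ αᵢΔT Lᵢ = 11.3×10⁻⁶×119×425 + 23.9×10⁻⁶×119×850 + 17.8×10⁻⁶×119×700 = 4.472 mm.
The rigid supports impose zero overall length change; the single axial force P common to all segments must satisfy P Σ Lᵢ/(AᵢEᵢ) = δ_free.
The series flexibility is Σ Lᵢ/(AᵢEᵢ) = 425/(1025×206×10³) + 850/(1500×70×10³) + 700/(1725×111×10³) = 1.376×10⁻⁵ mm/N.
P = 4.472 / 1.376×10⁻⁵ = 324900 N = 324.9 kN, compressive.
σ_{aluminium} = P / A = 324900 / 1500 = 216.6 MPa.

σ ≈ 217 MPa (compressive)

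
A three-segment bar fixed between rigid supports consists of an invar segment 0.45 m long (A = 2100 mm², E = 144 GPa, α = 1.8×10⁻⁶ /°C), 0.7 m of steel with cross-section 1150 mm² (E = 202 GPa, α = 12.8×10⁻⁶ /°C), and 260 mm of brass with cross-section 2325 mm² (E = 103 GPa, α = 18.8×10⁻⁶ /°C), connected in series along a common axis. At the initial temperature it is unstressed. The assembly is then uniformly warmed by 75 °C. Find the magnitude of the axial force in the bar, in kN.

P ≈ 197 kN (compressive)

With the walls removed the bar would change length by δ_free = Σ αᵢΔT Lᵢ = 1.8×10⁻⁶×75×450 + 12.8×10⁻⁶×75×700 + 18.8×10⁻⁶×75×260 = 1.099 mm.
Since the ends are fixed, an axial force P builds up, equal in every segment, with P · Σ Lᵢ/(AᵢEᵢ) = δ_free.
Σ Lᵢ/(AᵢEᵢ) = 450/(2100×144×10³) + 700/(1150×202×10³) + 260/(2325×103×10³) = 5.587×10⁻⁶ mm/N.
So P = 1.099 / 5.587×10⁻⁶ = 196.8 kN, compressive.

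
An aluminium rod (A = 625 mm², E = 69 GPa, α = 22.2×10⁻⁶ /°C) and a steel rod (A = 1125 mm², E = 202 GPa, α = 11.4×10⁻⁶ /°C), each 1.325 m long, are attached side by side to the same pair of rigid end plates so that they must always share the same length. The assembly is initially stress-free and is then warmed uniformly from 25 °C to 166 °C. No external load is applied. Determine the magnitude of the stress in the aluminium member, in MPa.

σ ≈ 88.3 MPa (compressive)

The aluminium has the larger α, so on heating it would change length more than the steel if both were free. The rigid plates force a common final length, so the aluminium is put into compression and the steel into tension, with equal and opposite forces P (no external load).
Equating the net (thermal + elastic) strains gives |α₁ − α₂|·ΔT = P·[1/(A₁E₁) + 1/(A₂E₂)].
|α₁ − α₂|·ΔT = 10.8×10⁻⁶ × 141 = 0.001523.
1/(A₁E₁) + 1/(A₂E₂) = 1/(625×69×10³) + 1/(1125×202×10³) = 2.759×10⁻⁸ N⁻¹.
P = 0.001523 / 2.759×10⁻⁸ = 55200 N = 55.2 kN.
σ_{aluminium} = P/A₁ = 55200/625 = 88.31 MPa, compressive.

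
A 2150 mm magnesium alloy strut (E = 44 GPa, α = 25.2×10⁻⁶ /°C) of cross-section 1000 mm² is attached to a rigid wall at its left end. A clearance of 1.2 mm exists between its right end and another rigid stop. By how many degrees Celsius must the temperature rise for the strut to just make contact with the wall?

The gap closes when αΔT L = 1.2 mm, since the strut is still unstressed at that instant.
So ΔT = g/(αL) = 1.2/(25.2×10⁻⁶ × 2150) = 22.15 °C.

ΔT ≈ 22.1 °C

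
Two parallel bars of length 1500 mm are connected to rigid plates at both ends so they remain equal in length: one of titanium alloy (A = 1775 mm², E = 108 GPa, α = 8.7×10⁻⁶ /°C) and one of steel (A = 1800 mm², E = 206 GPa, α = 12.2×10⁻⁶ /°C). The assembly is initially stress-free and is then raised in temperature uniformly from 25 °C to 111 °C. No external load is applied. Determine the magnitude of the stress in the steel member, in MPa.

σ ≈ 21.1 MPa (compressive)

Both members must finish at the same length. With the larger α, the steel tends to over-expand; the plates restrain it, putting the steel in compression and the titanium alloy in tension. With no external load the two internal forces are equal and opposite, magnitude P.
Compatibility of the two members (thermal + elastic change equal): (α₁ − α₂)ΔT = P·[1/(A₁E₁) + 1/(A₂E₂)].
|α₁ − α₂|·ΔT = 3.5×10⁻⁶ × 86 = 0.000301.
1/(A₁E₁) + 1/(A₂E₂) = 1/(1775×108×10³) + 1/(1800×206×10³) = 7.913×10⁻⁹ N⁻¹.
P = 0.000301 / 7.913×10⁻⁹ = 38040 N = 38.04 kN.
σ_{steel} = P/A₂ = 38040/1800 = 21.13 MPa, compressive.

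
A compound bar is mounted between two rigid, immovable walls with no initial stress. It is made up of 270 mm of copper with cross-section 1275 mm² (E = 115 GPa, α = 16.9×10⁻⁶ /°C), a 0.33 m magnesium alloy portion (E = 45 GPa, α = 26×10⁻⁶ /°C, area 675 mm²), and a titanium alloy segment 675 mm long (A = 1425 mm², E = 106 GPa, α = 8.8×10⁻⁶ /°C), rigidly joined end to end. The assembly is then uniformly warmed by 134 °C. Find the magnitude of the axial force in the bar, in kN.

P ≈ 149 kN (compressive)

With the walls removed the bar would change length by δ_free = Σ αᵢΔT Lᵢ = 16.9×10⁻⁶×134×270 + 26×10⁻⁶×134×330 + 8.8×10⁻⁶×134×675 = 2.557 mm.
The rigid supports impose zero overall length change; the single axial force P common to all segments must satisfy P Σ Lᵢ/(AᵢEᵢ) = δ_free.
The series flexibility is Σ Lᵢ/(AᵢEᵢ) = 270/(1275×115×10³) + 330/(675×45×10³) + 675/(1425×106×10³) = 1.717×10⁻⁵ mm/N.
Hence P = δ_free / Σ(L/AE) = 2.557/1.717×10⁻⁵ = 148.9 kN (compressive).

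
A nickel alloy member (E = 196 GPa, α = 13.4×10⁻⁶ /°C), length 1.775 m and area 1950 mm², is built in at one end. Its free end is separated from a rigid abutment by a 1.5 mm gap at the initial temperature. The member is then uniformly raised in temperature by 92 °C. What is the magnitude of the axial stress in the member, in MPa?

σ ≈ 76 MPa (compressive)

Unrestrained expansion: δ_free = αΔT L = 13.4×10⁻⁶ × 92 × 1775 = 2.188 mm.
The gap closes (δ_free > 1.5 mm) and the wall then resists a further 2.188 − 1.5 = 0.6882 mm of expansion.
That suppressed elongation corresponds to σ = E·Δ/L = 196×10³ × 0.6882/1775 = 75.99 MPa.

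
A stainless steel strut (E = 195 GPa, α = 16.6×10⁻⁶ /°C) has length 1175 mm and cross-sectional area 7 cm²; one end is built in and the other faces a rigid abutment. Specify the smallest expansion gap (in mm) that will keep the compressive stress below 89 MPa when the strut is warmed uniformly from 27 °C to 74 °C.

g ≈ 0.38 mm

With no wall the strut would lengthen by αΔT L = 16.6×10⁻⁶ × 47 × 1175 = 0.9167 mm.
At the allowable stress the elastic shortening the wall may impose is σL/E = 89 × 1175 / (195×10³) = 0.5363 mm.
So the gap has to take up the difference, g_min = δ_free − σL/E = 0.9167 − 0.5363 = 0.3805 mm.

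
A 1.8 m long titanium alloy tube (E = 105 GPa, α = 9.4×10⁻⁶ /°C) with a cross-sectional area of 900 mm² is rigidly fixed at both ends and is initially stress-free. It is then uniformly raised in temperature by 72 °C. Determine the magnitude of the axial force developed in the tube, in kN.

The ends cannot move, so σ = EαΔT = 105×10³ × 9.4×10⁻⁶ × 72 = 71.06 MPa.
Axial force P = σA = 71.06 × 900 = 63960 N = 63.96 kN, compressive.

P ≈ 64 kN (compressive)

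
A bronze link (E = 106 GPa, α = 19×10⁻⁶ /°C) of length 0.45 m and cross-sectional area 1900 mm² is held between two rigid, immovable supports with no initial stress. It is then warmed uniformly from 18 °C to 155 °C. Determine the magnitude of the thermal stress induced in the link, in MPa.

With length fixed, the mechanical strain must cancel the thermal strain αΔT = 19×10⁻⁶ × 137 = 2603×10⁻⁶.
The stress required to suppress this strain is σ = Eε = 106×10³ × 2603×10⁻⁶ = 275.9 MPa, compressive since the link is trying to expand.

σ ≈ 276 MPa (compressive)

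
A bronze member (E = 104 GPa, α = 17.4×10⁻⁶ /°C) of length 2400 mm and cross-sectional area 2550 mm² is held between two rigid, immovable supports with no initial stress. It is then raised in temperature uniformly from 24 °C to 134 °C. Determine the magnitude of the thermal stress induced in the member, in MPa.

σ ≈ 199 MPa (compressive)

The supports are rigid, so the total axial strain is zero. The restrained thermal strain is ε = αΔT = 17.4×10⁻⁶ × 110 = 1914×10⁻⁶.
The stress required to suppress this strain is σ = Eε = 104×10³ × 1914×10⁻⁶ = 199.1 MPa, compressive since the member is trying to expand.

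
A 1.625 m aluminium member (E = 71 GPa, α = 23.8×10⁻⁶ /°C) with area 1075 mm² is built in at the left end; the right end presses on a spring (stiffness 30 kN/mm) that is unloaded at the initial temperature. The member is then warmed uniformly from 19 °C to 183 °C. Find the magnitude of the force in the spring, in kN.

P ≈ 116 kN

If the spring were absent the member would lengthen by αΔT L = 23.8×10⁻⁶ × 164 × 1625 = 6.343 mm.
Let P be the compressive force at the spring. The member shortens elastically by PL/(AE) and the spring compresses by P/k; together these equal δ_free.
So P = δ_free / [L/(AE) + 1/k] = 6.343 / [ 1625/(1075×71×10³) + 1/(30×10³) ].
P = 6.343 / 5.462×10⁻⁵ = 116100 N.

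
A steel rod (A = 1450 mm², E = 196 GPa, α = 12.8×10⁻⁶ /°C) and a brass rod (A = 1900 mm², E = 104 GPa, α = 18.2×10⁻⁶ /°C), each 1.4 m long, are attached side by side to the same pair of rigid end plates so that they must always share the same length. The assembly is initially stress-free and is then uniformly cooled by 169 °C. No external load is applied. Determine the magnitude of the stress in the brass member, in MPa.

Both members must finish at the same length. With the larger α, the brass tends to over-contract; the plates restrain it, putting the brass in tension and the steel in compression. With no external load the two internal forces are equal and opposite, magnitude P.
Setting the final lengths equal and cancelling L: (α₁ − α₂)ΔT = P/(A₁E₁) + P/(A₂E₂).
|α₁ − α₂|·ΔT = 5.4×10⁻⁶ × 169 = 0.0009126.
1/(A₁E₁) + 1/(A₂E₂) = 1/(1450×196×10³) + 1/(1900×104×10³) = 8.579×10⁻⁹ N⁻¹.
So P = 0.0009126 / 8.579×10⁻⁹ = 106.4 kN.
σ_{brass} = P/A₂ = 106400/1900 = 55.98 MPa, tensile.

σ ≈ 56 MPa (tensile)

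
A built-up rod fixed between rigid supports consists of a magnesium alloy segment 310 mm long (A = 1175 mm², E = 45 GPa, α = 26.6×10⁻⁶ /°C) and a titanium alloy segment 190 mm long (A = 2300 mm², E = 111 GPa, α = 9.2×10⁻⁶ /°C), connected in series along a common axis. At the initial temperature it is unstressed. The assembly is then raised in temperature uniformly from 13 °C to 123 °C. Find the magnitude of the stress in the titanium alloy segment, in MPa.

σ ≈ 72.3 MPa (compressive)

With the walls removed the bar would change length by δ_free = Σ αᵢΔT Lᵢ = 26.6×10⁻⁶×110×310 + 9.2×10⁻⁶×110×190 = 1.099 mm.
The rigid supports impose zero overall length change; the single axial force P common to all segments must satisfy P Σ Lᵢ/(AᵢEᵢ) = δ_free.
The series flexibility is Σ Lᵢ/(AᵢEᵢ) = 310/(1175×45×10³) + 190/(2300×111×10³) = 6.607×10⁻⁶ mm/N.
So P = 1.099 / 6.607×10⁻⁶ = 166.4 kN, compressive.
σ_{titanium alloy} = P / A = 166400 / 2300 = 72.34 MPa.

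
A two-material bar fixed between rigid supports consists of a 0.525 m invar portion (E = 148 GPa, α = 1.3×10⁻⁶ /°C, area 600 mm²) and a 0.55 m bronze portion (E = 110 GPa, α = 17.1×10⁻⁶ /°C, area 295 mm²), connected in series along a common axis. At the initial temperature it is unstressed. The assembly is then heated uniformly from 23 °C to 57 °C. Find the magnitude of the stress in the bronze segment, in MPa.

If the supports were absent, the total length change would be Σ αᵢΔT Lᵢ = 1.3×10⁻⁶×34×525 + 17.1×10⁻⁶×34×550 = 0.343 mm.
Since the ends are fixed, an axial force P builds up, equal in every segment, with P · Σ Lᵢ/(AᵢEᵢ) = δ_free.
Σ Lᵢ/(AᵢEᵢ) = 525/(600×148×10³) + 550/(295×110×10³) = 2.286×10⁻⁵ mm/N.
So P = 0.343 / 2.286×10⁻⁵ = 15 kN, compressive.
σ_{bronze} = P / A = 15000 / 295 = 50.86 MPa.

σ ≈ 50.9 MPa (compressive)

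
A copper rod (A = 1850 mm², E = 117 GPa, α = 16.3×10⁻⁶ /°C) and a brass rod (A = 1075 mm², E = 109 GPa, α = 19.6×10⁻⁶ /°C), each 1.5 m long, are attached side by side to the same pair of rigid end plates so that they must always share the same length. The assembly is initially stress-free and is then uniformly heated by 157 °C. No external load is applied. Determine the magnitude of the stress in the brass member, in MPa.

σ ≈ 36.6 MPa (compressive)

Equilibrium of a rigid end plate with no external load gives equal and opposite internal forces ±P in the two members. Since α_{brass} > α_{copper}, heating drives the brass into compression and the copper into tension.
Setting the final lengths equal and cancelling L: (α₁ − α₂)ΔT = P/(A₁E₁) + P/(A₂E₂).
|α₁ − α₂|·ΔT = 3.3×10⁻⁶ × 157 = 0.0005181.
1/(A₁E₁) + 1/(A₂E₂) = 1/(1850×117×10³) + 1/(1075×109×10³) = 1.315×10⁻⁸ N⁻¹.
P = 0.0005181 / 1.315×10⁻⁸ = 39390 N = 39.39 kN.
σ_{brass} = P/A₂ = 39390/1075 = 36.64 MPa, compressive.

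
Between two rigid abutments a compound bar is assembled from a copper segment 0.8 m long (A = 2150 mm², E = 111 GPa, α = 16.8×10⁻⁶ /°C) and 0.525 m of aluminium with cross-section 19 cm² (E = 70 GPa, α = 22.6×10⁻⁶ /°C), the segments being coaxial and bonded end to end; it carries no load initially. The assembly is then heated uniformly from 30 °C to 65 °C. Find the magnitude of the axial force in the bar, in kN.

P ≈ 121 kN (compressive)

With the walls removed the bar would change length by δ_free = Σ αᵢΔT Lᵢ = 16.8×10⁻⁶×35×800 + 22.6×10⁻⁶×35×525 = 0.8857 mm.
Since the ends are fixed, an axial force P builds up, equal in every segment, with P · Σ Lᵢ/(AᵢEᵢ) = δ_free.
Σ Lᵢ/(AᵢEᵢ) = 800/(2150×111×10³) + 525/(1900×70×10³) = 7.3×10⁻⁶ mm/N.
P = 0.8857 / 7.3×10⁻⁶ = 121300 N = 121.3 kN, compressive.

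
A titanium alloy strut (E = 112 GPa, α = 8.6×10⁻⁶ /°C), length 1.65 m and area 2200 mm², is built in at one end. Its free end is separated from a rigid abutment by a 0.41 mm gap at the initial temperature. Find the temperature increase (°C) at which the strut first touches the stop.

ΔT ≈ 28.9 °C

The gap closes when αΔT L = 0.41 mm, since the strut is still unstressed at that instant.
So ΔT = g/(αL) = 0.41/(8.6×10⁻⁶ × 1650) = 28.89 °C.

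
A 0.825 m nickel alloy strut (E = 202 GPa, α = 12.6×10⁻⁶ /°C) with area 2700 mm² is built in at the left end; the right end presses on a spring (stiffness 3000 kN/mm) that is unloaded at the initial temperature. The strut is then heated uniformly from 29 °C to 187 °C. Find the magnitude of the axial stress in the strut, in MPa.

σ ≈ 330 MPa (compressive)

If the spring were absent the strut would lengthen by αΔT L = 12.6×10⁻⁶ × 158 × 825 = 1.642 mm.
Let P be the compressive force at the spring. The strut shortens elastically by PL/(AE) and the spring compresses by P/k; together these equal δ_free.
So P = δ_free / [L/(AE) + 1/k] = 1.642 / [ 825/(2700×202×10³) + 1/(3000×10³) ].
P = 1.642 / 1.846×10⁻⁶ = 889700 N.
σ = P/A = 889700/2700 = 329.5 MPa.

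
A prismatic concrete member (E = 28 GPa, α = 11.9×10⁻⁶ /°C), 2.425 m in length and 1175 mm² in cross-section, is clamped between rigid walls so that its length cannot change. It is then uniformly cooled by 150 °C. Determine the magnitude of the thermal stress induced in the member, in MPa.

With length fixed, the mechanical strain must cancel the thermal strain αΔT = 11.9×10⁻⁶ × 150 = 1785×10⁻⁶.
σ = EαΔT = 28×10³ × 11.9×10⁻⁶ × 150 = 49.98 MPa (tensile; the member is trying to contract).

σ ≈ 50 MPa (tensile)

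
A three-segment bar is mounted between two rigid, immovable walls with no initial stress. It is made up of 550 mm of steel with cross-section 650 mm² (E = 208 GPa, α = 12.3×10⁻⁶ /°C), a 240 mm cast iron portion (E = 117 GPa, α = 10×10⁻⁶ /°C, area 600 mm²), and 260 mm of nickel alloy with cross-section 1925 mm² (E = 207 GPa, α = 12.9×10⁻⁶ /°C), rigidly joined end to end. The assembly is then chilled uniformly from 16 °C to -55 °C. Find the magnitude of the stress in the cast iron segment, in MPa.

σ ≈ 182 MPa (tensile)

If the supports were absent, the total length change would be Σ αᵢΔT Lᵢ = 12.3×10⁻⁶×71×550 + 10×10⁻⁶×71×240 + 12.9×10⁻⁶×71×260 = 0.8888 mm.
The rigid supports impose zero overall length change; the single axial force P common to all segments must satisfy P Σ Lᵢ/(AᵢEᵢ) = δ_free.
The series flexibility is Σ Lᵢ/(AᵢEᵢ) = 550/(650×208×10³) + 240/(600×117×10³) + 260/(1925×207×10³) = 8.139×10⁻⁶ mm/N.
Hence P = δ_free / Σ(L/AE) = 0.8888/8.139×10⁻⁶ = 109.2 kN (tensile).
σ_{cast iron} = P / A = 109200 / 600 = 182 MPa.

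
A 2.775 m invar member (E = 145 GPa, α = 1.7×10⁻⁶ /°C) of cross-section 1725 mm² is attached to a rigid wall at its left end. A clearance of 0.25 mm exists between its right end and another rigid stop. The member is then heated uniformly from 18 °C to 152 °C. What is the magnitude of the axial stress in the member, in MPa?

σ ≈ 20 MPa (compressive)

If the wall were absent the member would grow by αΔT L = 1.7×10⁻⁶ × 134 × 2775 = 0.6321 mm.
The gap closes (δ_free > 0.25 mm) and the wall then resists a further 0.6321 − 0.25 = 0.3821 mm of expansion.
That suppressed elongation corresponds to σ = E·Δ/L = 145×10³ × 0.3821/2775 = 19.97 MPa.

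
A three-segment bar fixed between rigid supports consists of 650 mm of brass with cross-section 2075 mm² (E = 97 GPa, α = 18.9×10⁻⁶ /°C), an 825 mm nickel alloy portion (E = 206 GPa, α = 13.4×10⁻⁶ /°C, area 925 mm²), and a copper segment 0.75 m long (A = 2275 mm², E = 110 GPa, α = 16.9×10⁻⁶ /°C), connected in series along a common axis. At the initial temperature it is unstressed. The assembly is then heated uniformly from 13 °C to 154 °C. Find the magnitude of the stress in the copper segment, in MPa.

With the walls removed the bar would change length by δ_free = Σ αᵢΔT Lᵢ = 18.9×10⁻⁶×141×650 + 13.4×10⁻⁶×141×825 + 16.9×10⁻⁶×141×750 = 5.078 mm.
The rigid supports impose zero overall length change; the single axial force P common to all segments must satisfy P Σ Lᵢ/(AᵢEᵢ) = δ_free.
Σ Lᵢ/(AᵢEᵢ) = 650/(2075×97×10³) + 825/(925×206×10³) + 750/(2275×110×10³) = 1.056×10⁻⁵ mm/N.
P = 5.078 / 1.056×10⁻⁵ = 481100 N = 481.1 kN, compressive.
σ_{copper} = P / A = 481100 / 2275 = 211.5 MPa.

σ ≈ 211 MPa (compressive)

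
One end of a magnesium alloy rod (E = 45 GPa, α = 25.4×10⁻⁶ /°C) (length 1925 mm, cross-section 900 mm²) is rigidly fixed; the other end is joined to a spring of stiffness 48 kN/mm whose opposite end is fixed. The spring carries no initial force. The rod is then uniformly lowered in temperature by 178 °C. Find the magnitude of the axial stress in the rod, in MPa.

σ ≈ 141 MPa (tensile)

Free thermal contraction: δ_free = αΔT L = 25.4×10⁻⁶ × 178 × 1925 = 8.703 mm.
With a force P in the spring, the elastic change of the rod is PL/(AE) and that of the spring is P/k; compatibility requires their sum to equal δ_free.
So P = δ_free / [L/(AE) + 1/k] = 8.703 / [ 1925/(900×45×10³) + 1/(48×10³) ].
P = 8.703 / 6.836×10⁻⁵ = 127300 N.
σ = P/A = 127300/900 = 141.5 MPa.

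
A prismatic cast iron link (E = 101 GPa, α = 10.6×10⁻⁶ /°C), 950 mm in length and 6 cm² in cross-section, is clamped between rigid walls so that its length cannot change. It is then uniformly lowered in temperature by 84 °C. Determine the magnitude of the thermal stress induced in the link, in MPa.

With length fixed, the mechanical strain must cancel the thermal strain αΔT = 10.6×10⁻⁶ × 84 = 890.4×10⁻⁶.
The stress required to suppress this strain is σ = Eε = 101×10³ × 890.4×10⁻⁶ = 89.93 MPa, tensile since the link is trying to contract.

σ ≈ 89.9 MPa (tensile)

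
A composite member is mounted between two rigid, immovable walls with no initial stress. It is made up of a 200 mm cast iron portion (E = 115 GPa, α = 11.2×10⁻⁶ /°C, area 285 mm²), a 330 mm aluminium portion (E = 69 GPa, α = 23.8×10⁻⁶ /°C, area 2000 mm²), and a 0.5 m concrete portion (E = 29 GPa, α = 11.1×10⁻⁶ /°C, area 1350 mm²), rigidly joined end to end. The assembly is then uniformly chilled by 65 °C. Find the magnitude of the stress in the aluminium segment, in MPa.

σ ≈ 23.9 MPa (tensile)

With the walls removed the bar would change length by δ_free = Σ αᵢΔT Lᵢ = 11.2×10⁻⁶×65×200 + 23.8×10⁻⁶×65×330 + 11.1×10⁻⁶×65×500 = 1.017 mm.
The rigid supports impose zero overall length change; the single axial force P common to all segments must satisfy P Σ Lᵢ/(AᵢEᵢ) = δ_free.
Σ Lᵢ/(AᵢEᵢ) = 200/(285×115×10³) + 330/(2000×69×10³) + 500/(1350×29×10³) = 2.126×10⁻⁵ mm/N.
P = 1.017 / 2.126×10⁻⁵ = 47820 N = 47.82 kN, tensile.
σ_{aluminium} = P / A = 47820 / 2000 = 23.91 MPa.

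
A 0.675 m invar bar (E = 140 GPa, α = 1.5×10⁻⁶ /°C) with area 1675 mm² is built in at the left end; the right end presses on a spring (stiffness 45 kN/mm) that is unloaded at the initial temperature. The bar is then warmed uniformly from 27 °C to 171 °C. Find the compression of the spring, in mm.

If the spring were absent the bar would lengthen by αΔT L = 1.5×10⁻⁶ × 144 × 675 = 0.1458 mm.
With a force P in the spring, the elastic change of the bar is PL/(AE) and that of the spring is P/k; compatibility requires their sum to equal δ_free.
So P = δ_free / [L/(AE) + 1/k] = 0.1458 / [ 675/(1675×140×10³) + 1/(45×10³) ].
P = 0.1458 / 2.51×10⁻⁵ = 5809 N.
Spring compression = P/k = 5809/(45×10³) = 0.1291 mm.

δ ≈ 0.129 mm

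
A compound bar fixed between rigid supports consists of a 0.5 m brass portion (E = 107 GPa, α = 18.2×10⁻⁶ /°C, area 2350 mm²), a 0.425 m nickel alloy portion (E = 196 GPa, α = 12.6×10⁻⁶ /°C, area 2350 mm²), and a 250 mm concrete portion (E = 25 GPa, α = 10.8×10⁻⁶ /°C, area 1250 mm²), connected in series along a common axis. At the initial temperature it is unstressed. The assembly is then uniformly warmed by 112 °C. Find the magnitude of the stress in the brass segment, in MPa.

Free thermal expansion of the whole bar: Σ αᵢΔT Lᵢ = 18.2×10⁻⁶×112×500 + 12.6×10⁻⁶×112×425 + 10.8×10⁻⁶×112×250 = 1.921 mm.
Since the ends are fixed, an axial force P builds up, equal in every segment, with P · Σ Lᵢ/(AᵢEᵢ) = δ_free.
Σ Lᵢ/(AᵢEᵢ) = 500/(2350×107×10³) + 425/(2350×196×10³) + 250/(1250×25×10³) = 1.091×10⁻⁵ mm/N.
So P = 1.921 / 1.091×10⁻⁵ = 176.1 kN, compressive.
σ_{brass} = P / A = 176100 / 2350 = 74.93 MPa.

σ ≈ 74.9 MPa (compressive)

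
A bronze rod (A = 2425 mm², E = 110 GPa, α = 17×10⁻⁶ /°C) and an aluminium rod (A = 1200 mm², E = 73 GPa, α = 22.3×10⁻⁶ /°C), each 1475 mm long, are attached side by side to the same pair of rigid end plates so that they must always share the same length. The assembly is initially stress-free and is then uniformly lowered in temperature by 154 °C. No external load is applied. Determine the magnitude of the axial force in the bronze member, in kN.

Both members must finish at the same length. With the larger α, the aluminium tends to over-contract; the plates restrain it, putting the aluminium in tension and the bronze in compression. With no external load the two internal forces are equal and opposite, magnitude P.
Setting the final lengths equal and cancelling L: (α₁ − α₂)ΔT = P/(A₁E₁) + P/(A₂E₂).
|α₁ − α₂|·ΔT = 5.3×10⁻⁶ × 154 = 0.0008162.
1/(A₁E₁) + 1/(A₂E₂) = 1/(2425×110×10³) + 1/(1200×73×10³) = 1.516×10⁻⁸ N⁻¹.
So P = 0.0008162 / 1.516×10⁻⁸ = 53.82 kN.

P ≈ 53.8 kN (compressive in the bronze)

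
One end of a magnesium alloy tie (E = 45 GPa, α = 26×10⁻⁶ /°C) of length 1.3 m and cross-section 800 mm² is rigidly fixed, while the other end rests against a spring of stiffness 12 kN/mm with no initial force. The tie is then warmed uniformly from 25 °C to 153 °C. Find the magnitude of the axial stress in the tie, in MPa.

σ ≈ 45.3 MPa (compressive)

The unrestrained thermal change is αΔT L = 26×10⁻⁶ × 128 × 1300 = 4.326 mm.
With a force P in the spring, the elastic change of the tie is PL/(AE) and that of the spring is P/k; compatibility requires their sum to equal δ_free.
P [ L/(AE) + 1/k ] = δ_free → P [ 1300/(800×45×10³) + 1/(12×10³) ] = 4.326.
P = 4.326 / 0.0001194 = 36220 N.
σ = P/A = 36220/800 = 45.28 MPa.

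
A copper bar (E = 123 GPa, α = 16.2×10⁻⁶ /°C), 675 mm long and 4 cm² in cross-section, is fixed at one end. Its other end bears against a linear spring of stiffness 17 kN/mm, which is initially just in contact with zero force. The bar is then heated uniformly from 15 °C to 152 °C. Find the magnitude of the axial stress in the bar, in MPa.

σ ≈ 51.6 MPa (compressive)

Free thermal expansion: δ_free = αΔT L = 16.2×10⁻⁶ × 137 × 675 = 1.498 mm.
With a force P in the spring, the elastic change of the bar is PL/(AE) and that of the spring is P/k; compatibility requires their sum to equal δ_free.
So P = δ_free / [L/(AE) + 1/k] = 1.498 / [ 675/(400×123×10³) + 1/(17×10³) ].
P = 1.498 / 7.254×10⁻⁵ = 20650 N.
σ = P/A = 20650/400 = 51.63 MPa.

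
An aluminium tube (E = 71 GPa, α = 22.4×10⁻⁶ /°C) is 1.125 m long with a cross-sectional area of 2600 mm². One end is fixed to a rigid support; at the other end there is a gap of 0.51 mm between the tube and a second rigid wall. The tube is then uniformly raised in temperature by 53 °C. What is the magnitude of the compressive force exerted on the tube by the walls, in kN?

Unrestrained expansion: δ_free = αΔT L = 22.4×10⁻⁶ × 53 × 1125 = 1.336 mm.
This exceeds the 0.51 mm gap, so the wall pushes back. The portion of expansion that must be recovered elastically is δ_free − gap = 1.336 − 0.51 = 0.8256 mm.
So σ = E(δ_free − g)/L = 71×10³ × 0.8256/1125 = 52.1 MPa.
Force on the wall = σA = 52.1 × 2600 mm² = 135.5 kN.

P ≈ 135 kN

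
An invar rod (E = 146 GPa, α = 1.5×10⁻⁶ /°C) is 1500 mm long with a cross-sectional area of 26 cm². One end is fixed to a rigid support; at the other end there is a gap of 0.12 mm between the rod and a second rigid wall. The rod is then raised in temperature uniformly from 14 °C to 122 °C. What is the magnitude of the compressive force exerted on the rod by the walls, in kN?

Free thermal elongation = αΔT L = 1.5×10⁻⁶ × 108 × 1500 = 0.243 mm.
After closing the 0.12 mm clearance, 0.243 − 0.12 = 0.123 mm of expansion remains to be suppressed by the wall.
Compatibility: PL/(AE) = 0.123 mm, so σ = P/A = E × (0.123/1500) = 11.97 MPa.
Force on the wall = σA = 11.97 × 2600 mm² = 31.13 kN.

P ≈ 31.1 kN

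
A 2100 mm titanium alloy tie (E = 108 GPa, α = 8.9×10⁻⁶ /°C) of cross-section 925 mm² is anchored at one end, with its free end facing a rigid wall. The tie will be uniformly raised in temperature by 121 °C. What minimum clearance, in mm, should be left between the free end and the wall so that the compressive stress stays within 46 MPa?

g ≈ 1.37 mm

With no wall the tie would lengthen by αΔT L = 8.9×10⁻⁶ × 121 × 2100 = 2.261 mm.
At the allowable stress the elastic shortening the wall may impose is σL/E = 46 × 2100 / (108×10³) = 0.8944 mm.
The gap must absorb the remainder: g_min = 2.261 − 0.8944 = 1.367 mm.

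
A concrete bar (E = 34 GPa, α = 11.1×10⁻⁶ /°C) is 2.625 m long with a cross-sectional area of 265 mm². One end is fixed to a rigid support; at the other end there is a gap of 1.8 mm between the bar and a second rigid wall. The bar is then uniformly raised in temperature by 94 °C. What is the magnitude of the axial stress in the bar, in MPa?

σ ≈ 12.2 MPa (compressive)

If the wall were absent the bar would grow by αΔT L = 11.1×10⁻⁶ × 94 × 2625 = 2.739 mm.
This exceeds the 1.8 mm gap, so the wall pushes back. The portion of expansion that must be recovered elastically is δ_free − gap = 2.739 − 1.8 = 0.9389 mm.
Compatibility: PL/(AE) = 0.9389 mm, so σ = P/A = E × (0.9389/2625) = 12.16 MPa.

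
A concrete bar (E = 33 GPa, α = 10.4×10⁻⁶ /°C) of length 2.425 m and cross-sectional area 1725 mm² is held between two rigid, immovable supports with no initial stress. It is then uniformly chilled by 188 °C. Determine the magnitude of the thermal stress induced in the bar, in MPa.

With length fixed, the mechanical strain must cancel the thermal strain αΔT = 10.4×10⁻⁶ × 188 = 1955.2×10⁻⁶.
Hence σ = E·αΔT = 33×10³ × 1955.2×10⁻⁶ = 64.52 MPa, tensile.

σ ≈ 64.5 MPa (tensile)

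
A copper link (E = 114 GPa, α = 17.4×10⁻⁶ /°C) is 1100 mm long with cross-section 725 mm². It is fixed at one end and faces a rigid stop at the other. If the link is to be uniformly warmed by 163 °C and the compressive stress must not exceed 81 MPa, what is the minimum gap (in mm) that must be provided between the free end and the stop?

Free expansion if unrestrained: δ_free = αΔT L = 17.4×10⁻⁶ × 163 × 1100 = 3.12 mm.
A stress of 81 MPa corresponds to the wall pushing the link back by σL/E = 81×1100/(114×10³) = 0.7816 mm.
So the gap has to take up the difference, g_min = δ_free − σL/E = 3.12 − 0.7816 = 2.338 mm.

g ≈ 2.34 mm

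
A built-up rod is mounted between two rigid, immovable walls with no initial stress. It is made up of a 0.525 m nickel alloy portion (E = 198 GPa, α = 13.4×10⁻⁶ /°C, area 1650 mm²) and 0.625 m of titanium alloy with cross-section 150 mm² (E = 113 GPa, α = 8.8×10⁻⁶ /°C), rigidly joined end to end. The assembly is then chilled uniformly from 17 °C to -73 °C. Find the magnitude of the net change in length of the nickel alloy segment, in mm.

If the supports were absent, the total length change would be Σ αᵢΔT Lᵢ = 13.4×10⁻⁶×90×525 + 8.8×10⁻⁶×90×625 = 1.128 mm.
The walls prevent any net length change, so an axial force P (same in every segment) develops. Compatibility: P · Σ Lᵢ/(AᵢEᵢ) = δ_free.
The series flexibility is Σ Lᵢ/(AᵢEᵢ) = 525/(1650×198×10³) + 625/(150×113×10³) = 3.848×10⁻⁵ mm/N.
Hence P = δ_free / Σ(L/AE) = 1.128/3.848×10⁻⁵ = 29.32 kN (tensile).
For the nickel alloy segment, free thermal change = 13.4×10⁻⁶×90×525 = 0.6331 mm and elastic change from P = 29320×525/(1650×198×10³) = 0.04711 mm; these oppose, so the net change is 0.586 mm (segment shortens).

|ΔL| ≈ 0.586 mm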